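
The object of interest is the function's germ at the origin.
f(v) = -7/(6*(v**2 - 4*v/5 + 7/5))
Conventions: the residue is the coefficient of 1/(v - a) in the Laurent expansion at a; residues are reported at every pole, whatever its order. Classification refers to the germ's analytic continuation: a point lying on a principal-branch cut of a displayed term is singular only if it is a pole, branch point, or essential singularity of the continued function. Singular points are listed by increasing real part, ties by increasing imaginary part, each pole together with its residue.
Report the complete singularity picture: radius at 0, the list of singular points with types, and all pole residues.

Denominator factor (v**2 - 4*v/5 + 7/5): discriminant -124/25, complex-conjugate roots (2/5) + ((1/5)*sqrt(31))*i and (2/5) - ((1/5)*sqrt(31))*i; poles of order 1, moduli (1/5)*sqrt(35) and (1/5)*sqrt(35).
The radius of convergence is the smallest modulus among the singular points: (1/5)*sqrt(35).
The factor v**2 - 4*v/5 + 7/5 splits as (v - a)(v - a') with a = (2/5) - ((1/5)*sqrt(31))*i, a' = (2/5) + ((1/5)*sqrt(31))*i. At the order-1 pole a set g(v) = (v - a)*f(v) = [-7/6] / (v - a').
Simple pole: residue = g(a) at a = (2/5) - ((1/5)*sqrt(31))*i, which is -((35/372)*sqrt(31))*i.
The factor v**2 - 4*v/5 + 7/5 splits as (v - a)(v - a') with a = (2/5) + ((1/5)*sqrt(31))*i, a' = (2/5) - ((1/5)*sqrt(31))*i. At the order-1 pole a set g(v) = (v - a)*f(v) = [-7/6] / (v - a').
Simple pole: residue = g(a) at a = (2/5) + ((1/5)*sqrt(31))*i, which is ((35/372)*sqrt(31))*i.
List the singular points by increasing real part (a conjugate pair: the negative imaginary part first).

Radius of convergence at 0: (1/5)*sqrt(35).
At (2/5) - ((1/5)*sqrt(31))*i: a pole of order 1; residue -((35/372)*sqrt(31))*i.
At (2/5) + ((1/5)*sqrt(31))*i: a pole of order 1; residue ((35/372)*sqrt(31))*i.


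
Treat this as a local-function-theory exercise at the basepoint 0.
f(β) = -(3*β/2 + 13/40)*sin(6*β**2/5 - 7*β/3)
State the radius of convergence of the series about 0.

The radius of convergence is infinite.

The factor -sin(6*β**2/5 - 7*β/3) is entire and contributes no finite singular point.
The polynomial part has no poles.
No finite singular points: the Taylor series at 0 converges everywhere.


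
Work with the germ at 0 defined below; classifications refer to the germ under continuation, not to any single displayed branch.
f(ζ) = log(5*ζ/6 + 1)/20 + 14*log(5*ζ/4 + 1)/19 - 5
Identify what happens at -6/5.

The point is a logarithmic branch point.

The term (1/20)*log(1 - ζ/(-6/5)) has argument 1 - -6/5/(-6/5) = 0 at -6/5: a logarithmic (infinitely-sheeted) branch point; the remaining terms are analytic or single-valued there.


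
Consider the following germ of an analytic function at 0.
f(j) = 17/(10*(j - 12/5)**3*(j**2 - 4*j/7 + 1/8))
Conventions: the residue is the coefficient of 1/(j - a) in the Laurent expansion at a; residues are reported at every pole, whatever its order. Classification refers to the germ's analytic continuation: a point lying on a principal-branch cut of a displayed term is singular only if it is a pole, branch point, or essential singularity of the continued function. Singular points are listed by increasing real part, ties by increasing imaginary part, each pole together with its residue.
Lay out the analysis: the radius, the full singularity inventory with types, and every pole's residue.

Denominator factor (j**2 - 4*j/7 + 1/8): discriminant -17/98, complex-conjugate roots (2/7) + ((1/28)*sqrt(34))*i and (2/7) - ((1/28)*sqrt(34))*i; poles of order 1, moduli (1/4)*sqrt(2) and (1/4)*sqrt(2).
Denominator factor (j - 12/5)^3: pole of order 3 at 12/5, modulus 12/5.
The radius of convergence is the smallest modulus among the singular points: (1/4)*sqrt(2).
The factor j**2 - 4*j/7 + 1/8 splits as (j - a)(j - a') with a = (2/7) - ((1/28)*sqrt(34))*i, a' = (2/7) + ((1/28)*sqrt(34))*i. At the order-1 pole a set g(j) = (j - a)*f(j) = [17/(10*(j - 12/5)**3)] / (j - a').
Simple pole: residue = g(a) at a = (2/7) - ((1/28)*sqrt(34))*i, which is (-31177762000/252316159759) - ((17625675200/252316159759)*sqrt(34))*i.
The factor j**2 - 4*j/7 + 1/8 splits as (j - a)(j - a') with a = (2/7) + ((1/28)*sqrt(34))*i, a' = (2/7) - ((1/28)*sqrt(34))*i. At the order-1 pole a set g(j) = (j - a)*f(j) = [17/(10*(j - 12/5)**3)] / (j - a').
Simple pole: residue = g(a) at a = (2/7) + ((1/28)*sqrt(34))*i, which is (-31177762000/252316159759) + ((17625675200/252316159759)*sqrt(34))*i.
At the order-3 pole 12/5 set g(j) = (j - (12/5))^3*f(j) = 17/(10*(j**2 - 4*j/7 + 1/8)).
Order-3 pole: residue = g''(a)/2; g''(12/5) = 124711048000/252316159759, so the residue is 62355524000/252316159759.
List the singular points by increasing real part (a conjugate pair: the negative imaginary part first).

Radius of convergence at 0: (1/4)*sqrt(2).
At (2/7) - ((1/28)*sqrt(34))*i: a pole of order 1; residue (-31177762000/252316159759) - ((17625675200/252316159759)*sqrt(34))*i.
At (2/7) + ((1/28)*sqrt(34))*i: a pole of order 1; residue (-31177762000/252316159759) + ((17625675200/252316159759)*sqrt(34))*i.
At 12/5: a pole of order 3; residue 62355524000/252316159759.


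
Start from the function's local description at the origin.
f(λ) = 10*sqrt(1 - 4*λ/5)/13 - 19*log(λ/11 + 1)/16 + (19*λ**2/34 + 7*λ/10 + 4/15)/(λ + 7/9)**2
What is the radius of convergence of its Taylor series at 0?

Denominator factor (λ + 7/9)^2: pole of order 2 at -7/9, modulus 7/9.
Branch term (-19/16)*log(1 - λ/(-11)): its argument vanishes at λ = -11, a logarithmic branch point, modulus 11.
Branch term (10/13)*sqrt(1 - λ/(5/4)): its argument vanishes at λ = 5/4, a square-root branch point, modulus 5/4.
The radius of convergence is the smallest modulus among the singular points: 7/9.

The radius of convergence is 7/9.


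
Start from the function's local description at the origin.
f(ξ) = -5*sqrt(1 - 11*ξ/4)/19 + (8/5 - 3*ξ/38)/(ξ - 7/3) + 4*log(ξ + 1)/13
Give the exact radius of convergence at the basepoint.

Denominator factor (ξ - 7/3): pole of order 1 at 7/3, modulus 7/3.
Branch term (-5/19)*sqrt(1 - ξ/(4/11)): its argument vanishes at ξ = 4/11, a square-root branch point, modulus 4/11.
Branch term (4/13)*log(1 - ξ/(-1)): its argument vanishes at ξ = -1, a logarithmic branch point, modulus 1.
The radius of convergence is the smallest modulus among the singular points: 4/11.

The radius of convergence is 4/11.


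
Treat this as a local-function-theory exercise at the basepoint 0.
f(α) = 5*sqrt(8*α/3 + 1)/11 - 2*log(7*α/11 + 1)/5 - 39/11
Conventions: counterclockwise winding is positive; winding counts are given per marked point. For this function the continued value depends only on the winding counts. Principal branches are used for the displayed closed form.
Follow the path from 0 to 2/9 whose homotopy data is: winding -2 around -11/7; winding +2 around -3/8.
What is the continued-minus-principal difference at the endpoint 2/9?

The rational part is single-valued and drops out of the difference; each branch term changes only by its own monodromy.
(5/11)*sqrt(1 - α/(-3/8)): winding +2 is even, the square root returns to the same sheet, contribution 0.
(-2/5)*log(1 - α/(-11/7)): each positive loop around -11/7 adds 2*pi*i to the log, so winding -2 contributes (-2/5)*(-2)*2*pi*i = (8/5)*pi*i.
Summing the contributions at α = 2/9 gives (8/5)*pi*i.

Continued minus principal equals (8/5)*pi*i.


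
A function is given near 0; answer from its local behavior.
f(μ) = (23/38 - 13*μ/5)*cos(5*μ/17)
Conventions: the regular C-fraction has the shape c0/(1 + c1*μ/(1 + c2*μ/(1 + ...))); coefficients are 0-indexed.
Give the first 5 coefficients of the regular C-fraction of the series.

Taylor coefficients (expand at 0): a_0 = 23/38, a_1 = -13/5, a_2 = -575/21964, a_3 = 65/578, a_4 = 14375/76171152.
c0 = a_0 = 23/38. Peel one level at a time: if S = 1 + c*μ/S' with S'(0) = 1, then c is the μ-coefficient of S and S' = c*μ/(S - 1).
S_1 = c0/f = 1 + (494/115)*μ + (141383433/7644050)*μ^2 + ...; c1 = 494/115.
S_2 = c1*μ/(S_1 - 1) = 1 + (-141383433/32836180)*μ + (3534585825/81528523024)*μ^2 + ...; c2 = -141383433/32836180.
S_3 = c2*μ/(S_2 - 1) = 1 + (2875/285532)*μ + (-41328125/490317745644)*μ^2 + ...; c3 = 2875/285532.
S_4 = c3*μ/(S_3 - 1) = 1 + (3550625/424150299)*μ + ...; c4 = 3550625/424150299.

The regular C-fraction coefficients are [23/38, 494/115, -141383433/32836180, 2875/285532, 3550625/424150299].


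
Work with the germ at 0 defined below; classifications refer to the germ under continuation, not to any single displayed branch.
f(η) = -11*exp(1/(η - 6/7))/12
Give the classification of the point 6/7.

The point is an essential singularity.

The exponent 1/(η - (6/7)) has a pole at 6/7, so exp(1/(η - (6/7))) takes every nonzero value near it: an essential singularity (not a pole of any order).


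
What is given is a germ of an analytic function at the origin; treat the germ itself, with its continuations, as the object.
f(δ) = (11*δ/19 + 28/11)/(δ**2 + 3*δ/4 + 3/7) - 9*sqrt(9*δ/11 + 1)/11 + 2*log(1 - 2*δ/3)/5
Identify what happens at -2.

Denominator factors: δ**2 + 3*δ/4 + 3/7 = 41/14 at δ = -2 — none vanishes.
Branch term log(1 - δ/(3/2)): argument at -2 is 7/3, nonzero, so -2 is not its branch point (a point on a principal cut is still regular for the continued germ).
Branch term sqrt(1 - δ/(-11/9)): argument at -2 is -7/11, nonzero, so -2 is not its branch point (a point on a principal cut is still regular for the continued germ).
So the germ continues analytically to -2.

The point is a regular point.


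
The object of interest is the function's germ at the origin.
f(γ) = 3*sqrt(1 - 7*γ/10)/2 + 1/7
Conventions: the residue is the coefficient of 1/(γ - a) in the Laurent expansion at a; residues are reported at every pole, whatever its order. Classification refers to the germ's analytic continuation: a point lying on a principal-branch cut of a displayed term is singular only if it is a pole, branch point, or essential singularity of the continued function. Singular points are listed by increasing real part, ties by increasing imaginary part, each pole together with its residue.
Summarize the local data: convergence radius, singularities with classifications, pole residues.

Radius of convergence at 0: 10/7.
At 10/7: an algebraic (square-root) branch point.

Branch term (3/2)*sqrt(1 - γ/(10/7)): its argument vanishes at γ = 10/7, a square-root branch point, modulus 10/7.
The radius of convergence is the smallest modulus among the singular points: 10/7.


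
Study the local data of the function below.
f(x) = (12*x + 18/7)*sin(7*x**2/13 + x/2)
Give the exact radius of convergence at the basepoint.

The factor sin(7*x**2/13 + x/2) is entire and contributes no finite singular point.
The polynomial part has no poles.
No finite singular points: the Taylor series at 0 converges everywhere.

The radius of convergence is infinite.


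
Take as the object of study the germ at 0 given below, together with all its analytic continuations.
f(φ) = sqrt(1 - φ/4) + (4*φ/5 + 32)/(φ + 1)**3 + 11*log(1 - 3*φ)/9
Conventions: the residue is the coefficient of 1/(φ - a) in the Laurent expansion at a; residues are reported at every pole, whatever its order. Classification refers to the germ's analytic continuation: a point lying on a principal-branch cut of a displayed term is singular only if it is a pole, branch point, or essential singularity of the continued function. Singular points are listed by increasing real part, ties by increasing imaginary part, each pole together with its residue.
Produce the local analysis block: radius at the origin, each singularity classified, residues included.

Radius of convergence at 0: 1/3.
At -1: a pole of order 3; residue 0.
At 1/3: a logarithmic branch point.
At 4: an algebraic (square-root) branch point.

Denominator factor (φ + 1)^3: pole of order 3 at -1, modulus 1.
Branch term (11/9)*log(1 - φ/(1/3)): its argument vanishes at φ = 1/3, a logarithmic branch point, modulus 1/3.
Branch term (1)*sqrt(1 - φ/(4)): its argument vanishes at φ = 4, a square-root branch point, modulus 4.
The radius of convergence is the smallest modulus among the singular points: 1/3.
The branch terms are analytic at -1 and contribute nothing to the residue; only the rational part matters.
At the order-3 pole -1 set g(φ) = (φ - (-1))^3*(rational part) = 4*φ/5 + 32.
Order-3 pole: residue = g''(a)/2; g''(-1) = 0, so the residue is 0.
List the singular points by increasing real part (a conjugate pair: the negative imaginary part first).


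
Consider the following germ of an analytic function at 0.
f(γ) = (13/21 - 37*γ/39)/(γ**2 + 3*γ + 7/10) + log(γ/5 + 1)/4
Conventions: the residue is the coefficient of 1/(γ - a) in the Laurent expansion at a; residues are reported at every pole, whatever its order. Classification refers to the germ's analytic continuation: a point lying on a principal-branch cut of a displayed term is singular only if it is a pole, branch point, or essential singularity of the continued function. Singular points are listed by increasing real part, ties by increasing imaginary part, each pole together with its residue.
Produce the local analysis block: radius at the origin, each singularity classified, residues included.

Denominator factor (γ**2 + 3*γ + 7/10): discriminant 31/5, real irrational roots -3/2 + (1/10)*sqrt(155) and -3/2 - (1/10)*sqrt(155); poles of order 1, moduli 3/2 - (1/10)*sqrt(155) and 3/2 + (1/10)*sqrt(155).
Branch term (1/4)*log(1 - γ/(-5)): its argument vanishes at γ = -5, a logarithmic branch point, modulus 5.
The radius of convergence is the smallest modulus among the singular points: 3/2 - (1/10)*sqrt(155).
The branch term is analytic at -3/2 - (1/10)*sqrt(155) and contributes nothing to the residue; only the rational part matters.
The factor γ**2 + 3*γ + 7/10 splits as (γ - a)(γ - a') with a = -3/2 - (1/10)*sqrt(155), a' = -3/2 + (1/10)*sqrt(155). At the order-1 pole a set g(γ) = (γ - a)*(rational part) = [13/21 - 37*γ/39] / (γ - a').
Simple pole: residue = g(a) at a = -3/2 - (1/10)*sqrt(155), which is -37/78 - (1115/16926)*sqrt(155).
The branch term is analytic at -3/2 + (1/10)*sqrt(155) and contributes nothing to the residue; only the rational part matters.
The factor γ**2 + 3*γ + 7/10 splits as (γ - a)(γ - a') with a = -3/2 + (1/10)*sqrt(155), a' = -3/2 - (1/10)*sqrt(155). At the order-1 pole a set g(γ) = (γ - a)*(rational part) = [13/21 - 37*γ/39] / (γ - a').
Simple pole: residue = g(a) at a = -3/2 + (1/10)*sqrt(155), which is -37/78 + (1115/16926)*sqrt(155).
List the singular points by increasing real part (a conjugate pair: the negative imaginary part first).

Radius of convergence at 0: 3/2 - (1/10)*sqrt(155).
At -5: a logarithmic branch point.
At -3/2 - (1/10)*sqrt(155): a pole of order 1; residue -37/78 - (1115/16926)*sqrt(155).
At -3/2 + (1/10)*sqrt(155): a pole of order 1; residue -37/78 + (1115/16926)*sqrt(155).


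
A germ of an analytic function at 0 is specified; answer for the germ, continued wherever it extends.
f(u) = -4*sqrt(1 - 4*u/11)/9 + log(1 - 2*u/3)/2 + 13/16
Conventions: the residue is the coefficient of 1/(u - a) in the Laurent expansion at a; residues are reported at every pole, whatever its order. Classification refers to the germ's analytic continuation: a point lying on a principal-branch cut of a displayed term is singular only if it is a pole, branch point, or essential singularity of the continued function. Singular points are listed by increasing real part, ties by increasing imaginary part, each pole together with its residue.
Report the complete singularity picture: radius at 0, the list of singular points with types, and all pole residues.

Branch term (1/2)*log(1 - u/(3/2)): its argument vanishes at u = 3/2, a logarithmic branch point, modulus 3/2.
Branch term (-4/9)*sqrt(1 - u/(11/4)): its argument vanishes at u = 11/4, a square-root branch point, modulus 11/4.
The radius of convergence is the smallest modulus among the singular points: 3/2.
List the singular points by increasing real part (a conjugate pair: the negative imaginary part first).

Radius of convergence at 0: 3/2.
At 3/2: a logarithmic branch point.
At 11/4: an algebraic (square-root) branch point.


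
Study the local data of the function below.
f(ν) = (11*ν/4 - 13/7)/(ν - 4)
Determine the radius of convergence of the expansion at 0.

The radius of convergence is 4.

Denominator factor (ν - 4): pole of order 1 at 4, modulus 4.
The radius of convergence is the smallest modulus among the singular points: 4.


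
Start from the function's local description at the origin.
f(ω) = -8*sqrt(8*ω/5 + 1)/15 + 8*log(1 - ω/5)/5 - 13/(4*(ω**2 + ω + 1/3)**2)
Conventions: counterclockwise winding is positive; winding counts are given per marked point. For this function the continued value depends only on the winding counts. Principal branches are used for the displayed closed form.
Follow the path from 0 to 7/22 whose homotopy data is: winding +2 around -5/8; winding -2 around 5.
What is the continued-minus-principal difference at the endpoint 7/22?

The rational part is single-valued and drops out of the difference; each branch term changes only by its own monodromy.
(-8/15)*sqrt(1 - ω/(-5/8)): winding +2 is even, the square root returns to the same sheet, contribution 0.
(8/5)*log(1 - ω/(5)): each positive loop around 5 adds 2*pi*i to the log, so winding -2 contributes (8/5)*(-2)*2*pi*i = -(32/5)*pi*i.
Summing the contributions at ω = 7/22 gives -(32/5)*pi*i.

Continued minus principal equals -(32/5)*pi*i.


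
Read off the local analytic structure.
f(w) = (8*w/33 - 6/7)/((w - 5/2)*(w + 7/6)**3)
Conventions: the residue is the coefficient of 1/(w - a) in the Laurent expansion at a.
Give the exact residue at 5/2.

The residue is -522/102487.

At the order-1 pole 5/2 set g(w) = (w - (5/2))*f(w) = (8*w/33 - 6/7)/(w + 7/6)**3.
Simple pole: residue = g(a) at a = 5/2, which is -522/102487.


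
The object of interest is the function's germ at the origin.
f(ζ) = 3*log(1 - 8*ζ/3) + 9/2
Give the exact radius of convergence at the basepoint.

Branch term (3)*log(1 - ζ/(3/8)): its argument vanishes at ζ = 3/8, a logarithmic branch point, modulus 3/8.
The radius of convergence is the smallest modulus among the singular points: 3/8.

The radius of convergence is 3/8.


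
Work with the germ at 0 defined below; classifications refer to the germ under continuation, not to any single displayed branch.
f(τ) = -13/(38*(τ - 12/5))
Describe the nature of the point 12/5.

The denominator factor τ - 12/5 vanishes at 12/5 and appears to the power 1; the numerator there equals -13/38, nonzero, and no other factor vanishes.
Hence a pole whose order is the multiplicity, 1.

The point is a pole of order 1.


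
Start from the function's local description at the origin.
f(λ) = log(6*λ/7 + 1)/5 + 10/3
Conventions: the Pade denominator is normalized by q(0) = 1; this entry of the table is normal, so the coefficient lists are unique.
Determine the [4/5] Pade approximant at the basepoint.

Taylor coefficients needed (expand at 0): a_0 = 10/3, a_1 = 6/35, a_2 = -18/245, a_3 = 72/1715, a_4 = -324/12005, a_5 = 7776/420175, a_6 = -7776/588245, a_7 = 279936/28824005, a_8 = -209952/28824005, a_9 = 1119744/201768035.
Write the denominator as Q(λ) = 1 + q1*λ + q2*λ^2 + q3*λ^3 + q4*λ^4 + q5*λ^5. Requiring Q*f - P = O(λ^10) with deg P <= 4 kills the coefficients of λ^5..λ^9 in Q*f:
  λ^5: a_5 + q1*a_4 + q2*a_3 + q3*a_2 + q4*a_1 + q5*a_0 = 0, i.e. 7776/420175 + (-324/12005)*q1 + (72/1715)*q2 + (-18/245)*q3 + (6/35)*q4 + (10/3)*q5 = 0.
  λ^6: a_6 + q1*a_5 + q2*a_4 + q3*a_3 + q4*a_2 + q5*a_1 = 0, i.e. -7776/588245 + (7776/420175)*q1 + (-324/12005)*q2 + (72/1715)*q3 + (-18/245)*q4 + (6/35)*q5 = 0.
  λ^7: a_7 + q1*a_6 + q2*a_5 + q3*a_4 + q4*a_3 + q5*a_2 = 0, i.e. 279936/28824005 + (-7776/588245)*q1 + (7776/420175)*q2 + (-324/12005)*q3 + (72/1715)*q4 + (-18/245)*q5 = 0.
  λ^8: a_8 + q1*a_7 + q2*a_6 + q3*a_5 + q4*a_4 + q5*a_3 = 0, i.e. -209952/28824005 + (279936/28824005)*q1 + (-7776/588245)*q2 + (7776/420175)*q3 + (-324/12005)*q4 + (72/1715)*q5 = 0.
  λ^9: a_9 + q1*a_8 + q2*a_7 + q3*a_6 + q4*a_5 + q5*a_4 = 0, i.e. 1119744/201768035 + (-209952/28824005)*q1 + (279936/28824005)*q2 + (-7776/588245)*q3 + (7776/420175)*q4 + (-324/12005)*q5 = 0.
Solving this linear system: q1 = 4988/2625, q2 = 7452/6125, q3 = 12672/42875, q4 = 43272/2100875, q5 = -2592/73530625.
The numerator is Q*f truncated at degree 4: P0 = a_0 = 10/3; P1 = a_1 + q1*a_0 = 10246/1575; P2 = a_2 + q1*a_1 + q2*a_0 = 131926/30625; P3 = a_3 + q1*a_2 + q2*a_1 + q3*a_0 = 234984/214375; P4 = a_4 + q1*a_3 + q2*a_2 + q3*a_1 + q4*a_0 = 868956/10504375.

The Pade approximant has numerator coefficients [10/3, 10246/1575, 131926/30625, 234984/214375, 868956/10504375]; denominator coefficients [1, 4988/2625, 7452/6125, 12672/42875, 43272/2100875, -2592/73530625].


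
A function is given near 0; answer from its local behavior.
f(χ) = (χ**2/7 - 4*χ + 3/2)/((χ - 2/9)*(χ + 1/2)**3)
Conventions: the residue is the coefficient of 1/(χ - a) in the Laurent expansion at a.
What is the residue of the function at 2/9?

The residue is 25236/15379.

At the order-1 pole 2/9 set g(χ) = (χ - (2/9))*f(χ) = (χ**2/7 - 4*χ + 3/2)/(χ + 1/2)**3.
Simple pole: residue = g(a) at a = 2/9, which is 25236/15379.


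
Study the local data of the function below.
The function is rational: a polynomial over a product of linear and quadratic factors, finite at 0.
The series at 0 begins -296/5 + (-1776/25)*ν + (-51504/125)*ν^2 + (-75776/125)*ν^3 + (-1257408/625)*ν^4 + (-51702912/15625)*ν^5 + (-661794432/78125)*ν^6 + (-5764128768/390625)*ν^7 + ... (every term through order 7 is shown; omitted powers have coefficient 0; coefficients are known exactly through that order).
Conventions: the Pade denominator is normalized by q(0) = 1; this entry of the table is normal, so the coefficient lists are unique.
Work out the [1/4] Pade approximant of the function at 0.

Taylor coefficients needed (read off): a_0 = -296/5, a_1 = -1776/25, a_2 = -51504/125, a_3 = -75776/125, a_4 = -1257408/625, a_5 = -51702912/15625.
Write the denominator as Q(ν) = 1 + q1*ν + q2*ν^2 + q3*ν^3 + q4*ν^4. Requiring Q*f - P = O(ν^6) with deg P <= 1 kills the coefficients of ν^2..ν^5 in Q*f:
  ν^2: a_2 + q1*a_1 + q2*a_0 = 0, i.e. -51504/125 + (-1776/25)*q1 + (-296/5)*q2 = 0.
  ν^3: a_3 + q1*a_2 + q2*a_1 + q3*a_0 = 0, i.e. -75776/125 + (-51504/125)*q1 + (-1776/25)*q2 + (-296/5)*q3 = 0.
  ν^4: a_4 + q1*a_3 + q2*a_2 + q3*a_1 + q4*a_0 = 0, i.e. -1257408/625 + (-75776/125)*q1 + (-51504/125)*q2 + (-1776/25)*q3 + (-296/5)*q4 = 0.
  ν^5: a_5 + q1*a_4 + q2*a_3 + q3*a_2 + q4*a_1 = 0, i.e. -51702912/15625 + (-1257408/625)*q1 + (-75776/125)*q2 + (-51504/125)*q3 + (-1776/25)*q4 = 0.
Solving this linear system: q1 = -88/115, q2 = -3474/575, q3 = 292/125, q4 = 7532/575.
The numerator is Q*f truncated at degree 1: P0 = a_0 = -296/5; P1 = a_1 + q1*a_0 = -592/23.

The Pade approximant has numerator coefficients [-296/5, -592/23]; denominator coefficients [1, -88/115, -3474/575, 292/125, 7532/575].


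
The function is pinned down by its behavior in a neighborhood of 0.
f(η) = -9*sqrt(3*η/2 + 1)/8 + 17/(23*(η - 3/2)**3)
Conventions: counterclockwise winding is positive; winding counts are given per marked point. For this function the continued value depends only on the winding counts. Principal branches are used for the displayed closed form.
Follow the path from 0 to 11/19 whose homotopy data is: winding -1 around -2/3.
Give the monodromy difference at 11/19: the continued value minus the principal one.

The rational part is single-valued and drops out of the difference; each branch term changes only by its own monodromy.
(-9/8)*sqrt(1 - η/(-2/3)): winding -1 is odd, the square root flips sign, contributing -2*(-9/8)*sqrt(1 - (11/19)/(-2/3)) = -2*(-9/8)*sqrt(71/38) = (9/152)*sqrt(2698).
Summing the contributions at η = 11/19 gives (9/152)*sqrt(2698).

Continued minus principal equals (9/152)*sqrt(2698).


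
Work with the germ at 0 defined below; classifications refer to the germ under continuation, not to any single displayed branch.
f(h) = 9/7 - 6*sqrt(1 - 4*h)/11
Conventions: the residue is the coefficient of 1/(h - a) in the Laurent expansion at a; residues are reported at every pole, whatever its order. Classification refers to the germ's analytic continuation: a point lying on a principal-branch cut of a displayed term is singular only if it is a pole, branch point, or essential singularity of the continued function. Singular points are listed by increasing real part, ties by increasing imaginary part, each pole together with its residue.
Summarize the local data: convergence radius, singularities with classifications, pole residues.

Radius of convergence at 0: 1/4.
At 1/4: an algebraic (square-root) branch point.

Branch term (-6/11)*sqrt(1 - h/(1/4)): its argument vanishes at h = 1/4, a square-root branch point, modulus 1/4.
The radius of convergence is the smallest modulus among the singular points: 1/4.


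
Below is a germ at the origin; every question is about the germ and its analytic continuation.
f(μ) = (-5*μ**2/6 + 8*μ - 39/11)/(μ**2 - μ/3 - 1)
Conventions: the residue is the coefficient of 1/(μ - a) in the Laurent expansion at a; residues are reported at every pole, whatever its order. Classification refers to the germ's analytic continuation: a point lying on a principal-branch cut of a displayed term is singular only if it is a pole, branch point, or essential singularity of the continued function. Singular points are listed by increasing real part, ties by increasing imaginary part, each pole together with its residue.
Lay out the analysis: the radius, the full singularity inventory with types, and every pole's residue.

Radius of convergence at 0: -1/6 + (1/6)*sqrt(37).
At 1/6 - (1/6)*sqrt(37): a pole of order 1; residue 139/36 + (3673/14652)*sqrt(37).
At 1/6 + (1/6)*sqrt(37): a pole of order 1; residue 139/36 - (3673/14652)*sqrt(37).

Denominator factor (μ**2 - μ/3 - 1): discriminant 37/9, real irrational roots 1/6 + (1/6)*sqrt(37) and 1/6 - (1/6)*sqrt(37); poles of order 1, moduli 1/6 + (1/6)*sqrt(37) and -1/6 + (1/6)*sqrt(37).
The radius of convergence is the smallest modulus among the singular points: -1/6 + (1/6)*sqrt(37).
The factor μ**2 - μ/3 - 1 splits as (μ - a)(μ - a') with a = 1/6 - (1/6)*sqrt(37), a' = 1/6 + (1/6)*sqrt(37). At the order-1 pole a set g(μ) = (μ - a)*f(μ) = [-5*μ**2/6 + 8*μ - 39/11] / (μ - a').
Simple pole: residue = g(a) at a = 1/6 - (1/6)*sqrt(37), which is 139/36 + (3673/14652)*sqrt(37).
The factor μ**2 - μ/3 - 1 splits as (μ - a)(μ - a') with a = 1/6 + (1/6)*sqrt(37), a' = 1/6 - (1/6)*sqrt(37). At the order-1 pole a set g(μ) = (μ - a)*f(μ) = [-5*μ**2/6 + 8*μ - 39/11] / (μ - a').
Simple pole: residue = g(a) at a = 1/6 + (1/6)*sqrt(37), which is 139/36 - (3673/14652)*sqrt(37).
List the singular points by increasing real part (a conjugate pair: the negative imaginary part first).


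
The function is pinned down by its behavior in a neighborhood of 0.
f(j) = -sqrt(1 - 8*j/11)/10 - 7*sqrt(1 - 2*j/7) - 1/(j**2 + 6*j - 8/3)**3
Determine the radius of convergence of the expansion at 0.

The radius of convergence is -3 + (1/3)*sqrt(105).

Denominator factor (j**2 + 6*j - 8/3)^3: discriminant 140/3, real irrational roots -3 + (1/3)*sqrt(105) and -3 - (1/3)*sqrt(105); poles of order 3, moduli -3 + (1/3)*sqrt(105) and 3 + (1/3)*sqrt(105).
Branch term (-1/10)*sqrt(1 - j/(11/8)): its argument vanishes at j = 11/8, a square-root branch point, modulus 11/8.
Branch term (-7)*sqrt(1 - j/(7/2)): its argument vanishes at j = 7/2, a square-root branch point, modulus 7/2.
The radius of convergence is the smallest modulus among the singular points: -3 + (1/3)*sqrt(105).


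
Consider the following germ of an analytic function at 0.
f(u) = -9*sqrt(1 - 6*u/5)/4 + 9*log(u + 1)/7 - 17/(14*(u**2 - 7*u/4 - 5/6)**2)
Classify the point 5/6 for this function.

The point is an algebraic (square-root) branch point.

The term (-9/4)*sqrt(1 - u/(5/6)) has argument 1 - 5/6/(5/6) = 0 at 5/6: a square-root (algebraic, two-sheeted) branch point; the remaining terms are analytic or single-valued there.


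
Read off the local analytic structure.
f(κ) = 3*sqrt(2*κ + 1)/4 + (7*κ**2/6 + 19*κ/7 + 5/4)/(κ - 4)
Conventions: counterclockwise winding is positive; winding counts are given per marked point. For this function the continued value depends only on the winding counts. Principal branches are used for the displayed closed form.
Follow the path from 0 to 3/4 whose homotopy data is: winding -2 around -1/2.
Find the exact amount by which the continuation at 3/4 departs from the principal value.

Continued minus principal equals 0.

The rational part is single-valued and drops out of the difference; each branch term changes only by its own monodromy.
(3/4)*sqrt(1 - κ/(-1/2)): winding -2 is even, the square root returns to the same sheet, contribution 0.
Summing the contributions at κ = 3/4 gives 0.


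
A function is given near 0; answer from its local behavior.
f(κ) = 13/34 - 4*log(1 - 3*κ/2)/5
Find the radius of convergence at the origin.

Branch term (-4/5)*log(1 - κ/(2/3)): its argument vanishes at κ = 2/3, a logarithmic branch point, modulus 2/3.
The radius of convergence is the smallest modulus among the singular points: 2/3.

The radius of convergence is 2/3.


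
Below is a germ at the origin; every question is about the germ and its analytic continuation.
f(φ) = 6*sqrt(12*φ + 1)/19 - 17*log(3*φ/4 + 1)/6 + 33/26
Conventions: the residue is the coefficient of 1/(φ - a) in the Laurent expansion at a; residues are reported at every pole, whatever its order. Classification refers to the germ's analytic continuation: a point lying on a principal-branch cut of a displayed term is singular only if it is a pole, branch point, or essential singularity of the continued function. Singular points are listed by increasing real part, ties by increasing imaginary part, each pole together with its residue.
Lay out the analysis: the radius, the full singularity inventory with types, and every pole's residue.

Radius of convergence at 0: 1/12.
At -4/3: a logarithmic branch point.
At -1/12: an algebraic (square-root) branch point.

Branch term (-17/6)*log(1 - φ/(-4/3)): its argument vanishes at φ = -4/3, a logarithmic branch point, modulus 4/3.
Branch term (6/19)*sqrt(1 - φ/(-1/12)): its argument vanishes at φ = -1/12, a square-root branch point, modulus 1/12.
The radius of convergence is the smallest modulus among the singular points: 1/12.
List the singular points by increasing real part (a conjugate pair: the negative imaginary part first).


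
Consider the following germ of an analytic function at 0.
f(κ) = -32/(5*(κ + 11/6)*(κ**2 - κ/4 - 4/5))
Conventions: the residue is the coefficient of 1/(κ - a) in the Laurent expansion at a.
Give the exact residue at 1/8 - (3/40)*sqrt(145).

The factor κ**2 - κ/4 - 4/5 splits as (κ - a)(κ - a') with a = 1/8 - (3/40)*sqrt(145), a' = 1/8 + (3/40)*sqrt(145). At the order-1 pole a set g(κ) = (κ - a)*f(κ) = [-32/(5*(κ + 11/6))] / (κ - a').
Simple pole: residue = g(a) at a = 1/8 - (3/40)*sqrt(145), which is 1152/1087 + (6016/31523)*sqrt(145).

The residue is 1152/1087 + (6016/31523)*sqrt(145).


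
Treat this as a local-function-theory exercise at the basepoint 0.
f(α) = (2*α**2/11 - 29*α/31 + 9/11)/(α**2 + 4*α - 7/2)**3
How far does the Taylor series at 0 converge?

Denominator factor (α**2 + 4*α - 7/2)^3: discriminant 30, real irrational roots -2 + (1/2)*sqrt(30) and -2 - (1/2)*sqrt(30); poles of order 3, moduli -2 + (1/2)*sqrt(30) and 2 + (1/2)*sqrt(30).
The radius of convergence is the smallest modulus among the singular points: -2 + (1/2)*sqrt(30).

The radius of convergence is -2 + (1/2)*sqrt(30).


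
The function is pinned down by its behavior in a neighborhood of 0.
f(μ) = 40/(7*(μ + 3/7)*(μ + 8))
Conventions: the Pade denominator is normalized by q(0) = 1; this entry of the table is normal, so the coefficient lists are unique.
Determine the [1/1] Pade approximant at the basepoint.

The Pade approximant has numerator coefficients [5/3, -35/177]; denominator coefficients [1, 3313/1416].

Taylor coefficients needed (expand at 0): a_0 = 5/3, a_1 = -295/72, a_2 = 16565/1728.
Write the denominator as Q(μ) = 1 + q1*μ. Requiring Q*f - P = O(μ^3) with deg P <= 1 kills the coefficients of μ^2..μ^2 in Q*f:
  μ^2: a_2 + q1*a_1 = 0, i.e. 16565/1728 + (-295/72)*q1 = 0.
Solving this linear system: q1 = 3313/1416.
The numerator is Q*f truncated at degree 1: P0 = a_0 = 5/3; P1 = a_1 + q1*a_0 = -35/177.


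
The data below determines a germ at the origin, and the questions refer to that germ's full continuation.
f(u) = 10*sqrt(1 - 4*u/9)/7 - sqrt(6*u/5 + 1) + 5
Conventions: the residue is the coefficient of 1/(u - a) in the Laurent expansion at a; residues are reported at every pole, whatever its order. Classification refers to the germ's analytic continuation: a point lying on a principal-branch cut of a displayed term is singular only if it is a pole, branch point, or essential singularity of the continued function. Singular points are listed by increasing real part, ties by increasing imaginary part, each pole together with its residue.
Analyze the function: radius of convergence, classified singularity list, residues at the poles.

Radius of convergence at 0: 5/6.
At -5/6: an algebraic (square-root) branch point.
At 9/4: an algebraic (square-root) branch point.

Branch term (10/7)*sqrt(1 - u/(9/4)): its argument vanishes at u = 9/4, a square-root branch point, modulus 9/4.
Branch term (-1)*sqrt(1 - u/(-5/6)): its argument vanishes at u = -5/6, a square-root branch point, modulus 5/6.
The radius of convergence is the smallest modulus among the singular points: 5/6.
List the singular points by increasing real part (a conjugate pair: the negative imaginary part first).


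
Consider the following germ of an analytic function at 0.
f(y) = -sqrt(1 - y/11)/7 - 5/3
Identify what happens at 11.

The term (-1/7)*sqrt(1 - y/(11)) has argument 1 - 11/(11) = 0 at 11: a square-root (algebraic, two-sheeted) branch point; the remaining terms are analytic or single-valued there.

The point is an algebraic (square-root) branch point.


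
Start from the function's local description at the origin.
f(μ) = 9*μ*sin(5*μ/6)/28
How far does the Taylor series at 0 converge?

The radius of convergence is infinite.

The factor -sin(5*μ/6) is entire and contributes no finite singular point.
The polynomial part has no poles.
No finite singular points: the Taylor series at 0 converges everywhere.


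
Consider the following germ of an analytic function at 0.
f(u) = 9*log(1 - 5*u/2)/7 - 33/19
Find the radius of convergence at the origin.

Branch term (9/7)*log(1 - u/(2/5)): its argument vanishes at u = 2/5, a logarithmic branch point, modulus 2/5.
The radius of convergence is the smallest modulus among the singular points: 2/5.

The radius of convergence is 2/5.


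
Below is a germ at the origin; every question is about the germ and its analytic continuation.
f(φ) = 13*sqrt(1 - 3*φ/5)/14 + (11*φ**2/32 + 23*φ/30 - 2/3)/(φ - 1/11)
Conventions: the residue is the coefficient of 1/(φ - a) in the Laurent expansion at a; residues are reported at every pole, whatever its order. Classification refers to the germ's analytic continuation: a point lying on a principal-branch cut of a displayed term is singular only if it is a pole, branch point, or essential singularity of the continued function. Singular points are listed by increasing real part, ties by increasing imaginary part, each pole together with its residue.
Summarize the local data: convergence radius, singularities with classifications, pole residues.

Radius of convergence at 0: 1/11.
At 1/11: a pole of order 1; residue -3137/5280.
At 5/3: an algebraic (square-root) branch point.

Denominator factor (φ - 1/11): pole of order 1 at 1/11, modulus 1/11.
Branch term (13/14)*sqrt(1 - φ/(5/3)): its argument vanishes at φ = 5/3, a square-root branch point, modulus 5/3.
The radius of convergence is the smallest modulus among the singular points: 1/11.
The branch term is analytic at 1/11 and contributes nothing to the residue; only the rational part matters.
At the order-1 pole 1/11 set g(φ) = (φ - (1/11))*(rational part) = 11*φ**2/32 + 23*φ/30 - 2/3.
Simple pole: residue = g(a) at a = 1/11, which is -3137/5280.
List the singular points by increasing real part (a conjugate pair: the negative imaginary part first).


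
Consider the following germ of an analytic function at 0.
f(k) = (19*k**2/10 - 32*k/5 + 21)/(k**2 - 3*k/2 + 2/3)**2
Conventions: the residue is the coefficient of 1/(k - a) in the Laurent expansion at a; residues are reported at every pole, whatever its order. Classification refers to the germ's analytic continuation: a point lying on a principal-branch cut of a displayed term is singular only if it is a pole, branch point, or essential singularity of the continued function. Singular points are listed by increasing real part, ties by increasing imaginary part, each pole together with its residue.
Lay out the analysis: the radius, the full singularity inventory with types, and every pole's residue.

Radius of convergence at 0: (1/3)*sqrt(6).
At (3/4) - ((1/12)*sqrt(15))*i: a pole of order 2; residue ((4192/125)*sqrt(15))*i.
At (3/4) + ((1/12)*sqrt(15))*i: a pole of order 2; residue -((4192/125)*sqrt(15))*i.

Denominator factor (k**2 - 3*k/2 + 2/3)^2: discriminant -5/12, complex-conjugate roots (3/4) + ((1/12)*sqrt(15))*i and (3/4) - ((1/12)*sqrt(15))*i; poles of order 2, moduli (1/3)*sqrt(6) and (1/3)*sqrt(6).
The radius of convergence is the smallest modulus among the singular points: (1/3)*sqrt(6).
The factor k**2 - 3*k/2 + 2/3 splits as (k - a)(k - a') with a = (3/4) - ((1/12)*sqrt(15))*i, a' = (3/4) + ((1/12)*sqrt(15))*i. At the order-2 pole a set g(k) = (k - a)^2*f(k) = [19*k**2/10 - 32*k/5 + 21] / (k - a')^2.
Order-2 pole: residue = g'(a); g'((3/4) - ((1/12)*sqrt(15))*i) = ((4192/125)*sqrt(15))*i, so the residue is ((4192/125)*sqrt(15))*i.
The factor k**2 - 3*k/2 + 2/3 splits as (k - a)(k - a') with a = (3/4) + ((1/12)*sqrt(15))*i, a' = (3/4) - ((1/12)*sqrt(15))*i. At the order-2 pole a set g(k) = (k - a)^2*f(k) = [19*k**2/10 - 32*k/5 + 21] / (k - a')^2.
Order-2 pole: residue = g'(a); g'((3/4) + ((1/12)*sqrt(15))*i) = -((4192/125)*sqrt(15))*i, so the residue is -((4192/125)*sqrt(15))*i.
List the singular points by increasing real part (a conjugate pair: the negative imaginary part first).


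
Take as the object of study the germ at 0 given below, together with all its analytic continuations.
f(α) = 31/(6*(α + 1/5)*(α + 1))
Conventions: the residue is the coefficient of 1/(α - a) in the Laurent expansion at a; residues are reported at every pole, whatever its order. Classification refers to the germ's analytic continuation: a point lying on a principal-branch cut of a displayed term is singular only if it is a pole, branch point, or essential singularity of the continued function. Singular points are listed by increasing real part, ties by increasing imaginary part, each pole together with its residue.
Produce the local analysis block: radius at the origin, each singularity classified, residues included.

Denominator factor (α + 1/5): pole of order 1 at -1/5, modulus 1/5.
Denominator factor (α + 1): pole of order 1 at -1, modulus 1.
The radius of convergence is the smallest modulus among the singular points: 1/5.
At the order-1 pole -1 set g(α) = (α - (-1))*f(α) = 31/(6*(α + 1/5)).
Simple pole: residue = g(a) at a = -1, which is -155/24.
At the order-1 pole -1/5 set g(α) = (α - (-1/5))*f(α) = 31/(6*(α + 1)).
Simple pole: residue = g(a) at a = -1/5, which is 155/24.
List the singular points by increasing real part (a conjugate pair: the negative imaginary part first).

Radius of convergence at 0: 1/5.
At -1: a pole of order 1; residue -155/24.
At -1/5: a pole of order 1; residue 155/24.


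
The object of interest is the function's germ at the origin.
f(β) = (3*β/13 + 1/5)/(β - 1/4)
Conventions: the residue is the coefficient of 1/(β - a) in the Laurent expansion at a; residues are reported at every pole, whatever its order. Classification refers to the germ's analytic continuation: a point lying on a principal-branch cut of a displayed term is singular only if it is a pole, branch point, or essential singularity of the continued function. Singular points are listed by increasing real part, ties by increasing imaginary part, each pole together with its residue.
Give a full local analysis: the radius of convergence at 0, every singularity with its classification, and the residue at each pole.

Radius of convergence at 0: 1/4.
At 1/4: a pole of order 1; residue 67/260.

Denominator factor (β - 1/4): pole of order 1 at 1/4, modulus 1/4.
The radius of convergence is the smallest modulus among the singular points: 1/4.
At the order-1 pole 1/4 set g(β) = (β - (1/4))*f(β) = 3*β/13 + 1/5.
Simple pole: residue = g(a) at a = 1/4, which is 67/260.
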